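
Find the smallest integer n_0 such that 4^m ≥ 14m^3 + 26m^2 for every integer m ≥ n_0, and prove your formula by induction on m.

At m = 5: 1024 < 2400, so the inequality fails and n_0 ≥ 6. We prove 4^m ≥ 14m^3 + 26m^2 for all m ≥ 6.
Base case (m = 6): 4^m = 4096 and 14m^3 + 26m^2 = 3960, so 4096 ≥ 3960.
Suppose the result is true for m = r, so 4^r ≥ 14r^3 + 26r^2.
Then 4^(r + 1) = 4·(4^r) ≥ 4·(14r^3 + 26r^2).
Also, for r ≥ 6 we have 4·(14r^3 + 26r^2) ≥ 14(r+1)^3 + 26(r+1)^2, since 4·(14r^3 + 26r^2) − (14(r+1)^3 + 26(r+1)^2) = 42r^3 + 36r^2 - 94r - 40, which is nonnegative for all r ≥ 6.
Combining, 4^(r + 1) ≥ 14(r+1)^3 + 26(r+1)^2.
This completes the induction.
Hence the smallest such n_0 is 6.

n_0 = 6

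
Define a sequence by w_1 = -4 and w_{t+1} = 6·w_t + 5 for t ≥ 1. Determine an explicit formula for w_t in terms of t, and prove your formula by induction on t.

Computing the first terms: w_1 = -4, w_2 = -19, w_3 = -109. This suggests w_t = -3·6^(t - 1) - 1.
When t = 1: the formula gives -4 = -4 = w_1.
Inductive step: assume the claim holds for t = k, so w_k = -3·6^(k - 1) - 1.
Then w_{k+1} = 6·w_k + 5 = 6·(-3·6^(k - 1) - 1) + 5 = -3·6^k - 1 = -3·6^((k+1) - 1) - 1,
which is the claimed formula at t = k+1.
By the principle of mathematical induction, the result holds for all t ≥ 1.

w_t = -3·6^(t - 1) - 1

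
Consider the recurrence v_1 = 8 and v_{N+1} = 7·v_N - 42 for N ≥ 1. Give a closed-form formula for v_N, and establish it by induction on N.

Computing the first terms: v_1 = 8, v_2 = 14, v_3 = 56. This suggests v_N = 7^(N - 1) + 7.
Base step (N = 1): the formula gives 8 = 8 = v_1.
Suppose the result is true for N = i, so v_i = 7^(i - 1) + 7.
Then v_{i+1} = 7·v_i - 42 = 7·(7^(i - 1) + 7) - 42 = 7^i + 7 = 7^((i+1) - 1) + 7,
which is the claimed formula at N = i+1.
Hence, by induction on N, the claim holds for every N ≥ 1.

v_N = 7^(N - 1) + 7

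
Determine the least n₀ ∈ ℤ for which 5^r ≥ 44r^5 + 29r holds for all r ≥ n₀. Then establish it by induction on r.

At r = 9: 1953125 < 2598417, so the inequality fails and n₀ ≥ 10. We prove 5^r ≥ 44r^5 + 29r for all r ≥ 10.
For the base case r = 10: 5^r = 9765625 and 44r^5 + 29r = 4400290, so 9765625 ≥ 4400290.
For the inductive step, assume it holds for an arbitrary p ≥ 10, so 5^p ≥ 44p^5 + 29p.
Then 5^(p + 1) = 5·(5^p) ≥ 5·(44p^5 + 29p).
Also, for p ≥ 10 we have 5·(44p^5 + 29p) ≥ 44(p+1)^5 + 29(p+1), since 5·(44p^5 + 29p) − (44(p+1)^5 + 29(p+1)) = 176p^5 - 220p^4 - 440p^3 - 440p^2 - 104p - 73, which is nonnegative for all p ≥ 10.
Combining, 5^(p + 1) ≥ 44(p+1)^5 + 29(p+1).
Hence, by induction on r, the claim holds for every r ≥ 10.
Hence the smallest such n₀ is 10.

n₀ = 10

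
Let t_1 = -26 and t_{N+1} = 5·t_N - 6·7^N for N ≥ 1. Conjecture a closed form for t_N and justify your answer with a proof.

Computing the first terms: t_1 = -26, t_2 = -172, t_3 = -1154. This suggests t_N = -5^N - 3·7^N.
Base step (N = 1): the formula gives -26 = -26 = t_1.
For the inductive step, assume it holds for an arbitrary k ≥ 1, so t_k = -5^k - 3·7^k.
Then t_{k+1} = 5·t_k - 6·7^k = 5·(-5^k - 3·7^k) - 6·7^k = -5^(k + 1) - 3·7^(k + 1),
which is the claimed formula at N = k+1.
By induction, the statement is established for all N ≥ 1.

t_N = -5^N - 3·7^N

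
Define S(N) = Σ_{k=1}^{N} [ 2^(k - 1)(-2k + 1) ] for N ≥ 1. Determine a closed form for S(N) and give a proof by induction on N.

S(N) = 2^N(-2N + 3) - 3

We claim S(N) = 2^N(-2N + 3) - 3 for all N ≥ 1.
Base step (N = 1): S(1) = -1, and the closed form gives -1. They agree.
Suppose the result is true for N = k, so S(k) = 2^k(-2k + 3) - 3.
Then S(k+1) = S(k) + (2^k(-2k - 1)) = (2^k(-2k + 3) - 3) + (2^k(-2k - 1)).
Simplifying, S(k+1) = 2^(k + 1) - 2^(k + 2)k - 3 = 2^(k+1)(-2(k+1) + 3) - 3,
which is the closed form with N = k+1.
This completes the induction.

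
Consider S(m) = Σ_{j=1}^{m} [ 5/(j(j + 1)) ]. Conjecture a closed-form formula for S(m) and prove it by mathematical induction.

S(m) = 5m/(m + 1)

We claim S(m) = 5m/(m + 1) for all m ≥ 1.
Base case (m = 1): S(1) = 5/2, and the closed form gives 5/2. They agree.
Inductive step: suppose the statement holds for some j ≥ 1, so S(j) = 5j/(j + 1).
Then S(j+1) = S(j) + (5/((j + 1)(j + 2))) = (5j/(j + 1)) + (5/((j + 1)(j + 2))).
Simplifying, S(j+1) = 5(j + 1)/(j + 2) = 5(j+1)/((j+1) + 1),
which is the closed form with m = j+1.
By induction, the statement is established for all m ≥ 1.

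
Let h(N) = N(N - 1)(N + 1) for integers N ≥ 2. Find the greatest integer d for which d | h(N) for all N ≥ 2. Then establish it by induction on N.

d = 6

Computing the first values: h(2) = 6 and h(3) = 24; gcd(6, 24) = 6, so d ≤ 6.
We prove 6 | N(N - 1)(N + 1) for all N ≥ 2 by induction on N.
For the base case N = 2: h(2) = 6 = 6·(1), so 6 | h(2).
Inductive step: assume the claim holds for N = m, i.e. 6 | h(m). Then
h(m+1) − h(m) = m·(m+1)·(m+2) − (m-1)·m·(m+1) = m·(m+1)·[(m+2) − (m-1)] = 3·m·(m+1). The product of 2 consecutive integers is divisible by (2)! = 2, so h(m+1) − h(m) is divisible by 3·2 = 6. By the inductive hypothesis 6 | h(m), hence 6 | h(m+1).
Hence, by induction on N, the claim holds for every N ≥ 2.
Therefore the largest such d is 6.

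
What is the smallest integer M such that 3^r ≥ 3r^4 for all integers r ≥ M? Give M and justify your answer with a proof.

M = 9

At r = 8: 6561 < 12288, so the inequality fails and M ≥ 9. We prove 3^r ≥ 3r^4 for all r ≥ 9.
Base case (r = 9): 3^r = 19683 and 3r^4 = 19683, so 19683 ≥ 19683.
Inductive step: assume the claim holds for r = p, so 3^p ≥ 3p^4.
Then 3^(p + 1) = 3·(3^p) ≥ 3·(3p^4).
Also, for p ≥ 9 we have 3·(3p^4) ≥ 3(p+1)^4, since 3 ≥ (1 + 1/p)^4 for all p ≥ 9.
Combining, 3^(p + 1) ≥ 3(p+1)^4.
Hence, by induction on r, the claim holds for every r ≥ 9.
Hence the smallest such M is 9.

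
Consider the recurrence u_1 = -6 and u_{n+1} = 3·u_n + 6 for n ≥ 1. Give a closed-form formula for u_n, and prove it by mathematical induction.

u_n = -3^n - 3

Computing the first terms: u_1 = -6, u_2 = -12, u_3 = -30. This suggests u_n = -3^n - 3.
When n = 1: the formula gives -6 = -6 = u_1.
Suppose the result is true for n = m, so u_m = -3^m - 3.
Then u_{m+1} = 3·u_m + 6 = 3·(-3^m - 3) + 6 = -3^(m + 1) - 3,
which is the claimed formula at n = m+1.
By the principle of mathematical induction, the result holds for all n ≥ 1.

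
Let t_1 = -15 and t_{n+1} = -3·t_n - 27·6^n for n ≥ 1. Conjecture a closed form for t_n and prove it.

t_n = -(-3)^n - 3·6^n

Computing the first terms: t_1 = -15, t_2 = -117, t_3 = -621. This suggests t_n = -(-3)^n - 3·6^n.
When n = 1: the formula gives -15 = -15 = t_1.
Suppose the result is true for n = r, so t_r = -(-3)^r - 3·6^r.
Then t_{r+1} = -3·t_r - 27·6^r = -3·(-(-3)^r - 3·6^r) - 27·6^r = -(-3)^(r + 1) - 3·6^(r + 1),
which is the claimed formula at n = r+1.
This completes the induction.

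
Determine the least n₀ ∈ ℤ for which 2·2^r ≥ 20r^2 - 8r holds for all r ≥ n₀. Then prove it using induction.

At r = 9: 1024 < 1548, so the inequality fails and n₀ ≥ 10. We prove 2·2^r ≥ 20r^2 - 8r for all r ≥ 10.
For the base case r = 10: 2·2^r = 2048 and 20r^2 - 8r = 1920, so 2048 ≥ 1920.
Inductive step: suppose the statement holds for some i ≥ 10, so 2·2^i ≥ 20i^2 - 8i.
Then 2·2^(i + 1) = 2·(2·2^i) ≥ 2·(20i^2 - 8i).
Also, for i ≥ 10 we have 2·(20i^2 - 8i) ≥ 20(i+1)^2 - 8(i+1), since 2·(20i^2 - 8i) − (20(i+1)^2 - 8(i+1)) = 20i^2 - 48i - 12, which is nonnegative for all i ≥ 10.
Combining, 2·2^(i + 1) ≥ 20(i+1)^2 - 8(i+1).
Hence, by induction on r, the claim holds for every r ≥ 10.
Hence the smallest such n₀ is 10.

n₀ = 10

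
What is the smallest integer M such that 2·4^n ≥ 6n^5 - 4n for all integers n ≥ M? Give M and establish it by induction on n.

M = 9

At n = 8: 131072 < 196576, so the inequality fails and M ≥ 9. We prove 2·4^n ≥ 6n^5 - 4n for all n ≥ 9.
Base step (n = 9): 2·4^n = 524288 and 6n^5 - 4n = 354258, so 524288 ≥ 354258.
For the inductive step, assume it holds for an arbitrary p ≥ 9, so 2·4^p ≥ 6p^5 - 4p.
Then 2·4^(p + 1) = 4·(2·4^p) ≥ 4·(6p^5 - 4p).
Also, for p ≥ 9 we have 4·(6p^5 - 4p) ≥ 6(p+1)^5 - 4(p+1), since 4·(6p^5 - 4p) − (6(p+1)^5 - 4(p+1)) = 18p^5 - 30p^4 - 60p^3 - 60p^2 - 42p - 2, which is nonnegative for all p ≥ 9.
Combining, 2·4^(p + 1) ≥ 6(p+1)^5 - 4(p+1).
By induction, the statement is established for all n ≥ 9.
Hence the smallest such M is 9.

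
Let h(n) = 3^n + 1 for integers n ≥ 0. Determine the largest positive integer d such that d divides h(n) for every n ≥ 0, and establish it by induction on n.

d = 2

Computing the first values: h(0) = 2 and h(1) = 4; gcd(2, 4) = 2, so d ≤ 2.
We prove 2 | 3^n + 1 for all n ≥ 0 by induction on n.
Base case (n = 0): h(0) = 2 = 2·(1), so 2 | h(0).
Inductive step: suppose the statement holds for some i ≥ 0, i.e. 2 | h(i). Then
h(i+1) = 3^(i+1) + 1 = 3·(3^i + 1) - 2 = 3·h(i) - 2. The first term is divisible by 2 by the inductive hypothesis, and -2 is divisible by 2. Hence 2 | h(i+1).
This completes the induction.
Therefore the largest such d is 2.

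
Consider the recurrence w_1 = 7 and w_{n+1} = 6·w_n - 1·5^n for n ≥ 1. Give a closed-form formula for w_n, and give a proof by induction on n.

Computing the first terms: w_1 = 7, w_2 = 37, w_3 = 197. This suggests w_n = 5^n + 2·6^(n - 1).
Base case (n = 1): the formula gives 7 = 7 = w_1.
Inductive step: assume the claim holds for n = i, so w_i = 5^i + 2·6^(i - 1).
Then w_{i+1} = 6·w_i - 1·5^i = 6·(5^i + 2·6^(i - 1)) - 1·5^i = 5^(i + 1) + 2·6^i = 5^(i+1) + 2·6^((i+1) - 1),
which is the claimed formula at n = i+1.
Hence, by induction on n, the claim holds for every n ≥ 1.

w_n = 5^n + 2·6^(n - 1)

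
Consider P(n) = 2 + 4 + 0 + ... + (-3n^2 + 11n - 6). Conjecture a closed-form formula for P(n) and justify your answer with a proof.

We claim P(n) = -n(n^2 - 4n + 1) for all n ≥ 1.
Base case (n = 1): P(1) = 2, and the closed form gives 2. They agree.
For the inductive step, assume it holds for an arbitrary p ≥ 1, so P(p) = p(-p^2 + 4p - 1).
Then P(p+1) = P(p) + (-3p^2 + 5p + 2) = (p(-p^2 + 4p - 1)) + (-3p^2 + 5p + 2).
Simplifying, P(p+1) = -(p + 1)(p^2 - 2p - 2) = -(p+1)((p+1)^2 - 4(p+1) + 1),
which is the closed form with n = p+1.
Hence, by induction on n, the claim holds for every n ≥ 1.

P(n) = -n(n^2 - 4n + 1)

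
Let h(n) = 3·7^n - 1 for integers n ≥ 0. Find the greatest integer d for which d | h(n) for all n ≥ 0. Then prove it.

d = 2

Computing the first values: h(0) = 2 and h(1) = 20; gcd(2, 20) = 2, so d ≤ 2.
We prove 2 | 3·7^n - 1 for all n ≥ 0 by induction on n.
When n = 0: h(0) = 2 = 2·(1), so 2 | h(0).
Inductive step: assume the claim holds for n = m, i.e. 2 | h(m). Then
h(m+1) = 3·7^(m+1) - 1 = 7·(3·7^m - 1) + 6 = 7·h(m) + 6. The first term is divisible by 2 by the inductive hypothesis, and 6 is divisible by 2. Hence 2 | h(m+1).
By induction, the statement is established for all n ≥ 0.
Therefore the largest such d is 2.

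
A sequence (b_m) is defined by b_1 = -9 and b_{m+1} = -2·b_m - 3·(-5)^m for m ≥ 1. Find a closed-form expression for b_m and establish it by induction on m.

b_m = -(-2)^(m + 1) + (-5)^m

Computing the first terms: b_1 = -9, b_2 = 33, b_3 = -141. This suggests b_m = -(-2)^(m + 1) + (-5)^m.
When m = 1: the formula gives -9 = -9 = b_1.
For the inductive step, assume it holds for an arbitrary i ≥ 1, so b_i = -(-2)^(i + 1) + (-5)^i.
Then b_{i+1} = -2·b_i - 3·(-5)^i = -2·(-(-2)^(i + 1) + (-5)^i) - 3·(-5)^i = -(-2)^(i + 2) + (-5)^(i + 1) = -(-2)^((i+1) + 1) + (-5)^(i+1),
which is the claimed formula at m = i+1.
This completes the induction.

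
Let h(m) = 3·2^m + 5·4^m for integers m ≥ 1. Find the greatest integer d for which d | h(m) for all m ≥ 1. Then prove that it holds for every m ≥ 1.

Computing the first values: h(1) = 26 and h(2) = 92; gcd(26, 92) = 2, so d ≤ 2.
We prove 2 | 3·2^m + 5·4^m for all m ≥ 1 by induction on m.
Base case (m = 1): h(1) = 26 = 2·(13), so 2 | h(1).
Suppose the result is true for m = r, i.e. 2 | h(r). Then
h(r+1) − 4·h(r) = (3·2^(r+1) + 5·4^(r+1)) − 4·(3·2^r + 5·4^r) = (3)·2^r·(2 − 4) = (-6)·2^r. Since 2 | h(r) by the inductive hypothesis, 2 | 4·h(r); and 2 | -6 since -6 = 2·-3. Therefore 2 | h(r+1).
Hence, by induction on m, the claim holds for every m ≥ 1.
Therefore the largest such d is 2.

d = 2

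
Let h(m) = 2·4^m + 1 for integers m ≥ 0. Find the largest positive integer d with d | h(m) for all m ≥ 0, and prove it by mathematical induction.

Computing the first values: h(0) = 3 and h(1) = 9; gcd(3, 9) = 3, so d ≤ 3.
We prove 3 | 2·4^m + 1 for all m ≥ 0 by induction on m.
Base step (m = 0): h(0) = 3 = 3·(1), so 3 | h(0).
Inductive step: assume the claim holds for m = j, i.e. 3 | h(j). Then
h(j+1) = 2·4^(j+1) + 1 = 4·(2·4^j + 1) - 3 = 4·h(j) - 3. The first term is divisible by 3 by the inductive hypothesis, and -3 is divisible by 3. Hence 3 | h(j+1).
Hence, by induction on m, the claim holds for every m ≥ 0.
Therefore the largest such d is 3.

d = 3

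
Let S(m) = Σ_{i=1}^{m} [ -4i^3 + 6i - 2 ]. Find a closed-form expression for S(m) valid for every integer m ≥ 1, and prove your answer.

S(m) = -m(m - 1)(m^2 + 3m + 1)

We claim S(m) = -m(m - 1)(m^2 + 3m + 1) for all m ≥ 1.
Base step (m = 1): S(1) = 0, and the closed form gives 0. They agree.
Inductive step: suppose the statement holds for some i ≥ 1, so S(i) = i(-i^3 - 2i^2 + 2i + 1).
Then S(i+1) = S(i) + (6i - 4(i + 1)^3 + 4) = (i(-i^3 - 2i^2 + 2i + 1)) + (6i - 4(i + 1)^3 + 4).
Simplifying, S(i+1) = -i(i + 1)(i^2 + 5i + 5) = -(i+1)((i+1) - 1)((i+1)^2 + 3(i+1) + 1),
which is the closed form with m = i+1.
By induction, the statement is established for all m ≥ 1.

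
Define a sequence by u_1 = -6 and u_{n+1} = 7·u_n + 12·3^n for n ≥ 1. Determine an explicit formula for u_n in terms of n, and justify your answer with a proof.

u_n = -3^(n + 1) + 3·7^(n - 1)

Computing the first terms: u_1 = -6, u_2 = -6, u_3 = 66. This suggests u_n = -3^(n + 1) + 3·7^(n - 1).
Base case (n = 1): the formula gives -6 = -6 = u_1.
Inductive step: suppose the statement holds for some k ≥ 1, so u_k = -3^(k + 1) + 3·7^(k - 1).
Then u_{k+1} = 7·u_k + 12·3^k = 7·(-3^(k + 1) + 3·7^(k - 1)) + 12·3^k = -3^(k + 2) + 3·7^k = -3^((k+1) + 1) + 3·7^((k+1) - 1),
which is the claimed formula at n = k+1.
By induction, the statement is established for all n ≥ 1.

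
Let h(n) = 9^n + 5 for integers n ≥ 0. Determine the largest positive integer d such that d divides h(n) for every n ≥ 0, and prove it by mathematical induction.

Computing the first values: h(0) = 6 and h(1) = 14; gcd(6, 14) = 2, so d ≤ 2.
We prove 2 | 9^n + 5 for all n ≥ 0 by induction on n.
Base step (n = 0): h(0) = 6 = 2·(3), so 2 | h(0).
Suppose the result is true for n = r, i.e. 2 | h(r). Then
h(r+1) = 9^(r+1) + 5 = 9·(9^r + 5) - 40 = 9·h(r) - 40. The first term is divisible by 2 by the inductive hypothesis, and -40 is divisible by 2. Hence 2 | h(r+1).
By the principle of mathematical induction, the result holds for all n ≥ 0.
Therefore the largest such d is 2.

d = 2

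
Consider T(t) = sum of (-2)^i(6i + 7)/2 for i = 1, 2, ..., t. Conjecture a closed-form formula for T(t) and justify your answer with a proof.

We claim T(t) = (-2)^t(2t + 3) - 3 for all t ≥ 1.
Base case (t = 1): T(1) = -13, and the closed form gives -13. They agree.
Suppose the result is true for t = i, so T(i) = (-2)^i(2i + 3) - 3.
Then T(i+1) = T(i) + ((-2)^i(-6i - 13)) = ((-2)^i(2i + 3) - 3) + ((-2)^i(-6i - 13)).
Simplifying, T(i+1) = -4(-2)^i·i - 10(-2)^i - 3 = (-2)^(i+1)(2(i+1) + 3) - 3,
which is the closed form with t = i+1.
By the principle of mathematical induction, the result holds for all t ≥ 1.

T(t) = (-2)^t(2t + 3) - 3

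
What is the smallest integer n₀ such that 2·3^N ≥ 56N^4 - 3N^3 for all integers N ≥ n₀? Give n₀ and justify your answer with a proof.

At N = 12: 1062882 < 1156032, so the inequality fails and n₀ ≥ 13. We prove 2·3^N ≥ 56N^4 - 3N^3 for all N ≥ 13.
Base step (N = 13): 2·3^N = 3188646 and 56N^4 - 3N^3 = 1592825, so 3188646 ≥ 1592825.
For the inductive step, assume it holds for an arbitrary i ≥ 13, so 2·3^i ≥ 56i^4 - 3i^3.
Then 2·3^(i + 1) = 3·(2·3^i) ≥ 3·(56i^4 - 3i^3).
Also, for i ≥ 13 we have 3·(56i^4 - 3i^3) ≥ 56(i+1)^4 - 3(i+1)^3, since 3·(56i^4 - 3i^3) − (56(i+1)^4 - 3(i+1)^3) = 112i^4 - 230i^3 - 327i^2 - 215i - 53, which is nonnegative for all i ≥ 13.
Combining, 2·3^(i + 1) ≥ 56(i+1)^4 - 3(i+1)^3.
Hence, by induction on N, the claim holds for every N ≥ 13.
Hence the smallest such n₀ is 13.

n₀ = 13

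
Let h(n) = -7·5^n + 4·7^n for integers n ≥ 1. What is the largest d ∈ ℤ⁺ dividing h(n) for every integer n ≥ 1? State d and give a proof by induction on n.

Computing the first values: h(1) = -7 and h(2) = 21; gcd(-7, 21) = 7, so d ≤ 7.
We prove 7 | -7·5^n + 4·7^n for all n ≥ 1 by induction on n.
For the base case n = 1: h(1) = -7 = 7·(-1), so 7 | h(1).
For the inductive step, assume it holds for an arbitrary k ≥ 1, i.e. 7 | h(k). Then
h(k+1) − 7·h(k) = (-7·5^(k+1) + 4·7^(k+1)) − 7·(-7·5^k + 4·7^k) = (-7)·5^k·(5 − 7) = (14)·5^k. Since 7 | h(k) by the inductive hypothesis, 7 | 7·h(k); and 7 | 14 since 14 = 7·2. Therefore 7 | h(k+1).
Hence, by induction on n, the claim holds for every n ≥ 1.
Therefore the largest such d is 7.

d = 7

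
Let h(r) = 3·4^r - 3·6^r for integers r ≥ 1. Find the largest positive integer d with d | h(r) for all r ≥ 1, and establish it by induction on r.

d = 6

Computing the first values: h(1) = -6 and h(2) = -60; gcd(-6, -60) = 6, so d ≤ 6.
We prove 6 | 3·4^r - 3·6^r for all r ≥ 1 by induction on r.
Base step (r = 1): h(1) = -6 = 6·(-1), so 6 | h(1).
For the inductive step, assume it holds for an arbitrary p ≥ 1, i.e. 6 | h(p). Then
h(p+1) − 6·h(p) = (3·4^(p+1) - 3·6^(p+1)) − 6·(3·4^p - 3·6^p) = (3)·4^p·(4 − 6) = (-6)·4^p. Since 6 | h(p) by the inductive hypothesis, 6 | 6·h(p); and 6 | -6 since -6 = 6·-1. Therefore 6 | h(p+1).
This completes the induction.
Therefore the largest such d is 6.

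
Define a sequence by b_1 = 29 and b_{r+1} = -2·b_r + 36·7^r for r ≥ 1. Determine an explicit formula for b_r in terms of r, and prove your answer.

b_r = (-2)^(r - 1) + 4·7^r

Computing the first terms: b_1 = 29, b_2 = 194, b_3 = 1376. This suggests b_r = (-2)^(r - 1) + 4·7^r.
Base step (r = 1): the formula gives 29 = 29 = b_1.
Inductive step: assume the claim holds for r = p, so b_p = (-2)^(p - 1) + 4·7^p.
Then b_{p+1} = -2·b_p + 36·7^p = -2·((-2)^(p - 1) + 4·7^p) + 36·7^p = (-2)^p + 4·7^(p + 1) = (-2)^((p+1) - 1) + 4·7^(p+1),
which is the claimed formula at r = p+1.
Hence, by induction on r, the claim holds for every r ≥ 1.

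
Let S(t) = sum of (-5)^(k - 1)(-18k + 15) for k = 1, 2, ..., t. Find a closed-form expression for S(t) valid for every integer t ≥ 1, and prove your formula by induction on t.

We claim S(t) = (-5)^t(3t - 2) + 2 for all t ≥ 1.
Base step (t = 1): S(1) = -3, and the closed form gives -3. They agree.
Inductive step: suppose the statement holds for some k ≥ 1, so S(k) = (-5)^k(3k - 2) + 2.
Then S(k+1) = S(k) + ((-5)^k(-18k - 3)) = ((-5)^k(3k - 2) + 2) + ((-5)^k(-18k - 3)).
Simplifying, S(k+1) = -15(-5)^k·k - 5(-5)^k + 2 = (-5)^(k+1)(3(k+1) - 2) + 2,
which is the closed form with t = k+1.
Hence, by induction on t, the claim holds for every t ≥ 1.

S(t) = (-5)^t(3t - 2) + 2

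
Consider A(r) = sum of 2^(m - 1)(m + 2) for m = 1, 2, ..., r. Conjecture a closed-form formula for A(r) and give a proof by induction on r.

A(r) = 2^r(r + 1) - 1

We claim A(r) = 2^r(r + 1) - 1 for all r ≥ 1.
For the base case r = 1: A(1) = 3, and the closed form gives 3. They agree.
Suppose the result is true for r = m, so A(m) = 2^m(m + 1) - 1.
Then A(m+1) = A(m) + (2^m(m + 3)) = (2^m(m + 1) - 1) + (2^m(m + 3)).
Simplifying, A(m+1) = 2^(m + 1)m + 2^(m + 2) - 1 = 2^(m+1)((m+1) + 1) - 1,
which is the closed form with r = m+1.
This completes the induction.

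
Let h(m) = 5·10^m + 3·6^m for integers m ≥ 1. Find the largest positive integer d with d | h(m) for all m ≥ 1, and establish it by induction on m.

d = 4

Computing the first values: h(1) = 68 and h(2) = 608; gcd(68, 608) = 4, so d ≤ 4.
We prove 4 | 5·10^m + 3·6^m for all m ≥ 1 by induction on m.
For the base case m = 1: h(1) = 68 = 4·(17), so 4 | h(1).
Suppose the result is true for m = k, i.e. 4 | h(k). Then
h(k+1) − 10·h(k) = (5·10^(k+1) + 3·6^(k+1)) − 10·(5·10^k + 3·6^k) = (3)·6^k·(6 − 10) = (-12)·6^k. Since 4 | h(k) by the inductive hypothesis, 4 | 10·h(k); and 4 | -12 since -12 = 4·-3. Therefore 4 | h(k+1).
By induction, the statement is established for all m ≥ 1.
Therefore the largest such d is 4.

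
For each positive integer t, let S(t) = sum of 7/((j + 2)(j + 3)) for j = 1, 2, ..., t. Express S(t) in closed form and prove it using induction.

S(t) = 7t/(3(t + 3))

We claim S(t) = 7t/(3(t + 3)) for all t ≥ 1.
Base step (t = 1): S(1) = 7/12, and the closed form gives 7/12. They agree.
Inductive step: suppose the statement holds for some j ≥ 1, so S(j) = 7j/(3(j + 3)).
Then S(j+1) = S(j) + (7/((j + 3)(j + 4))) = (7j/(3(j + 3))) + (7/((j + 3)(j + 4))).
Simplifying, S(j+1) = 7(j + 1)/(3(j + 4)) = 7(j+1)/(3((j+1) + 3)),
which is the closed form with t = j+1.
By induction, the statement is established for all t ≥ 1.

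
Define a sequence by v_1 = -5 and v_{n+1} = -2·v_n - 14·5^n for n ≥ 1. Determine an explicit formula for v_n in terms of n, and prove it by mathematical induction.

v_n = 5(-2)^(n - 1) - 2·5^n

Computing the first terms: v_1 = -5, v_2 = -60, v_3 = -230. This suggests v_n = 5(-2)^(n - 1) - 2·5^n.
Base case (n = 1): the formula gives -5 = -5 = v_1.
Inductive step: suppose the statement holds for some r ≥ 1, so v_r = 5(-2)^(r - 1) - 2·5^r.
Then v_{r+1} = -2·v_r - 14·5^r = -2·(5(-2)^(r - 1) - 2·5^r) - 14·5^r = 5(-2)^r - 2·5^(r + 1) = 5(-2)^((r+1) - 1) - 2·5^(r+1),
which is the claimed formula at n = r+1.
By the principle of mathematical induction, the result holds for all n ≥ 1.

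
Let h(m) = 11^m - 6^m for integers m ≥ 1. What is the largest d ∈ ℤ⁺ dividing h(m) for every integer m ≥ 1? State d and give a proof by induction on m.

d = 5

Computing the first values: h(1) = 5 and h(2) = 85; gcd(5, 85) = 5, so d ≤ 5.
We prove 5 | 11^m - 6^m for all m ≥ 1 by induction on m.
When m = 1: h(1) = 5 = 5·(1), so 5 | h(1).
Inductive step: assume the claim holds for m = k, i.e. 5 | h(k). Then
11^{k+1} − 6^{k+1} = 11·11^k − 6·6^k = 11·(11^k − 6^k) + (5)·6^k. The first term is divisible by 5 by the inductive hypothesis, and the second term (5)·6^k is divisible by 5 since 5 | 5. Hence 5 | h(k+1).
This completes the induction.
Therefore the largest such d is 5.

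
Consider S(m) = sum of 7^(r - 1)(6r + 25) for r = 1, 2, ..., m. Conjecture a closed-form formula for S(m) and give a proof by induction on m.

We claim S(m) = 7^m(m + 4) - 4 for all m ≥ 1.
Base step (m = 1): S(1) = 31, and the closed form gives 31. They agree.
Inductive step: suppose the statement holds for some r ≥ 1, so S(r) = 7^r(r + 4) - 4.
Then S(r+1) = S(r) + (7^r(6r + 31)) = (7^r(r + 4) - 4) + (7^r(6r + 31)).
Simplifying, S(r+1) = 7·7^r·r + 35·7^r - 4 = 7^(r+1)((r+1) + 4) - 4,
which is the closed form with m = r+1.
This completes the induction.

S(m) = 7^m(m + 4) - 4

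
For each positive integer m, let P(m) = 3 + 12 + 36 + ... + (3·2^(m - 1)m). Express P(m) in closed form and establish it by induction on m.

P(m) = 3·2^m(m - 1) + 3

We claim P(m) = 3·2^m(m - 1) + 3 for all m ≥ 1.
When m = 1: P(1) = 3, and the closed form gives 3. They agree.
For the inductive step, assume it holds for an arbitrary p ≥ 1, so P(p) = 3·2^p(p - 1) + 3.
Then P(p+1) = P(p) + (3·2^p(p + 1)) = (3·2^p(p - 1) + 3) + (3·2^p(p + 1)).
Simplifying, P(p+1) = 6·2^p·p + 3 = 3·2^(p+1)((p+1) - 1) + 3,
which is the closed form with m = p+1.
By the principle of mathematical induction, the result holds for all m ≥ 1.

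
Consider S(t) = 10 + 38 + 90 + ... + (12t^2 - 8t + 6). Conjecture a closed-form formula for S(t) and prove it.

We claim S(t) = 2t(2t^2 + t + 2) for all t ≥ 1.
For the base case t = 1: S(1) = 10, and the closed form gives 10. They agree.
Suppose the result is true for t = p, so S(p) = 2p(2p^2 + p + 2).
Then S(p+1) = S(p) + (12p^2 + 16p + 10) = (2p(2p^2 + p + 2)) + (12p^2 + 16p + 10).
Simplifying, S(p+1) = 2(p + 1)(2p^2 + 5p + 5) = 2(p+1)(2(p+1)^2 + (p+1) + 2),
which is the closed form with t = p+1.
Hence, by induction on t, the claim holds for every t ≥ 1.

S(t) = 2t(2t^2 + t + 2)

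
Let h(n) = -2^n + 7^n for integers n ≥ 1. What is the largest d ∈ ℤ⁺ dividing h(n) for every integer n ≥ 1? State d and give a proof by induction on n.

d = 5

Computing the first values: h(1) = 5 and h(2) = 45; gcd(5, 45) = 5, so d ≤ 5.
We prove 5 | -2^n + 7^n for all n ≥ 1 by induction on n.
Base step (n = 1): h(1) = 5 = 5·(1), so 5 | h(1).
For the inductive step, assume it holds for an arbitrary i ≥ 1, i.e. 5 | h(i). Then
7^{i+1} − 2^{i+1} = 7·7^i − 2·2^i = 7·(7^i − 2^i) + (5)·2^i. The first term is divisible by 5 by the inductive hypothesis, and the second term (5)·2^i is divisible by 5 since 5 | 5. Hence 5 | h(i+1).
By induction, the statement is established for all n ≥ 1.
Therefore the largest such d is 5.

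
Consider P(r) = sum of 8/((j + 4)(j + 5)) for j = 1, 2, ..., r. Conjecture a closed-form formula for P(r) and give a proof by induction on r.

We claim P(r) = 8r/(5(r + 5)) for all r ≥ 1.
When r = 1: P(1) = 4/15, and the closed form gives 4/15. They agree.
Inductive step: suppose the statement holds for some j ≥ 1, so P(j) = 8j/(5(j + 5)).
Then P(j+1) = P(j) + (8/((j + 5)(j + 6))) = (8j/(5(j + 5))) + (8/((j + 5)(j + 6))).
Simplifying, P(j+1) = 8(j + 1)/(5(j + 6)) = 8(j+1)/(5((j+1) + 5)),
which is the closed form with r = j+1.
Hence, by induction on r, the claim holds for every r ≥ 1.

P(r) = 8r/(5(r + 5))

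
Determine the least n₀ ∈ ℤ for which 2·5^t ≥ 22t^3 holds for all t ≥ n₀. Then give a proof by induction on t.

At t = 4: 1250 < 1408, so the inequality fails and n₀ ≥ 5. We prove 2·5^t ≥ 22t^3 for all t ≥ 5.
Base step (t = 5): 2·5^t = 6250 and 22t^3 = 2750, so 6250 ≥ 2750.
Inductive step: suppose the statement holds for some j ≥ 5, so 2·5^j ≥ 22j^3.
Then 2·5^(j + 1) = 5·(2·5^j) ≥ 5·(22j^3).
Also, for j ≥ 5 we have 5·(22j^3) ≥ 22(j+1)^3, since 5 ≥ (1 + 1/j)^3 for all j ≥ 5.
Combining, 2·5^(j + 1) ≥ 22(j+1)^3.
By induction, the statement is established for all t ≥ 5.
Hence the smallest such n₀ is 5.

n₀ = 5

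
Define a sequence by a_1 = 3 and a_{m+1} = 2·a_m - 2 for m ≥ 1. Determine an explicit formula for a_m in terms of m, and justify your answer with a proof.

a_m = 2^(m - 1) + 2

Computing the first terms: a_1 = 3, a_2 = 4, a_3 = 6. This suggests a_m = 2^(m - 1) + 2.
When m = 1: the formula gives 3 = 3 = a_1.
For the inductive step, assume it holds for an arbitrary i ≥ 1, so a_i = 2^(i - 1) + 2.
Then a_{i+1} = 2·a_i - 2 = 2·(2^(i - 1) + 2) - 2 = 2^i + 2 = 2^((i+1) - 1) + 2,
which is the claimed formula at m = i+1.
By induction, the statement is established for all m ≥ 1.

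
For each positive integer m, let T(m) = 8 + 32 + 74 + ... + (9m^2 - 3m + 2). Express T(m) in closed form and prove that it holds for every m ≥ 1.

We claim T(m) = m(3m^2 + 3m + 2) for all m ≥ 1.
Base step (m = 1): T(1) = 8, and the closed form gives 8. They agree.
Suppose the result is true for m = j, so T(j) = j(3j^2 + 3j + 2).
Then T(j+1) = T(j) + (9j^2 + 15j + 8) = (j(3j^2 + 3j + 2)) + (9j^2 + 15j + 8).
Simplifying, T(j+1) = (j + 1)(3j^2 + 9j + 8) = (j+1)(3(j+1)^2 + 3(j+1) + 2),
which is the closed form with m = j+1.
This completes the induction.

T(m) = m(3m^2 + 3m + 2)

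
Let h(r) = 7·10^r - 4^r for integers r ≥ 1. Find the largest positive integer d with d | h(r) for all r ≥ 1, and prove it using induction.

Computing the first values: h(1) = 66 and h(2) = 684; gcd(66, 684) = 6, so d ≤ 6.
We prove 6 | 7·10^r - 4^r for all r ≥ 1 by induction on r.
Base case (r = 1): h(1) = 66 = 6·(11), so 6 | h(1).
Inductive step: suppose the statement holds for some m ≥ 1, i.e. 6 | h(m). Then
h(m+1) − 10·h(m) = (7·10^(m+1) - 4^(m+1)) − 10·(7·10^m - 4^m) = (-1)·4^m·(4 − 10) = (6)·4^m. Since 6 | h(m) by the inductive hypothesis, 6 | 10·h(m); and 6 | 6 since 6 = 6·1. Therefore 6 | h(m+1).
Hence, by induction on r, the claim holds for every r ≥ 1.
Therefore the largest such d is 6.

d = 6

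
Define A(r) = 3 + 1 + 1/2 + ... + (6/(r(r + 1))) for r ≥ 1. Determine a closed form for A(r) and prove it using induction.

A(r) = 6r/(r + 1)

We claim A(r) = 6r/(r + 1) for all r ≥ 1.
For the base case r = 1: A(1) = 3, and the closed form gives 3. They agree.
Inductive step: suppose the statement holds for some m ≥ 1, so A(m) = 6m/(m + 1).
Then A(m+1) = A(m) + (6/((m + 1)(m + 2))) = (6m/(m + 1)) + (6/((m + 1)(m + 2))).
Simplifying, A(m+1) = 6(m + 1)/(m + 2) = 6(m+1)/((m+1) + 1),
which is the closed form with r = m+1.
By the principle of mathematical induction, the result holds for all r ≥ 1.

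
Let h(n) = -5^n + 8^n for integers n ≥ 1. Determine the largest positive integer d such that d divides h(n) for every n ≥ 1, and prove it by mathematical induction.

d = 3

Computing the first values: h(1) = 3 and h(2) = 39; gcd(3, 39) = 3, so d ≤ 3.
We prove 3 | -5^n + 8^n for all n ≥ 1 by induction on n.
For the base case n = 1: h(1) = 3 = 3·(1), so 3 | h(1).
Suppose the result is true for n = r, i.e. 3 | h(r). Then
8^{r+1} − 5^{r+1} = 8·8^r − 5·5^r = 8·(8^r − 5^r) + (3)·5^r. The first term is divisible by 3 by the inductive hypothesis, and the second term (3)·5^r is divisible by 3 since 3 | 3. Hence 3 | h(r+1).
By the principle of mathematical induction, the result holds for all n ≥ 1.
Therefore the largest such d is 3.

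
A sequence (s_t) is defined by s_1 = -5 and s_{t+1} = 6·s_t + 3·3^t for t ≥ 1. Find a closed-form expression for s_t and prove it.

Computing the first terms: s_1 = -5, s_2 = -21, s_3 = -99. This suggests s_t = -3^t - 2·6^(t - 1).
Base case (t = 1): the formula gives -5 = -5 = s_1.
For the inductive step, assume it holds for an arbitrary i ≥ 1, so s_i = -3^i - 2·6^(i - 1).
Then s_{i+1} = 6·s_i + 3·3^i = 6·(-3^i - 2·6^(i - 1)) + 3·3^i = -3^(i + 1) - 2·6^i = -3^(i+1) - 2·6^((i+1) - 1),
which is the claimed formula at t = i+1.
By induction, the statement is established for all t ≥ 1.

s_t = -3^t - 2·6^(t - 1)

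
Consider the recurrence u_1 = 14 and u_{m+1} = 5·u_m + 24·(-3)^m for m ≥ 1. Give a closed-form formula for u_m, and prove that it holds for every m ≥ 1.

Computing the first terms: u_1 = 14, u_2 = -2, u_3 = 206. This suggests u_m = (-3)^(m + 1) + 5^m.
For the base case m = 1: the formula gives 14 = 14 = u_1.
Inductive step: assume the claim holds for m = p, so u_p = (-3)^(p + 1) + 5^p.
Then u_{p+1} = 5·u_p + 24·(-3)^p = 5·((-3)^(p + 1) + 5^p) + 24·(-3)^p = (-3)^(p + 2) + 5^(p + 1) = (-3)^((p+1) + 1) + 5^(p+1),
which is the claimed formula at m = p+1.
By induction, the statement is established for all m ≥ 1.

u_m = (-3)^(m + 1) + 5^m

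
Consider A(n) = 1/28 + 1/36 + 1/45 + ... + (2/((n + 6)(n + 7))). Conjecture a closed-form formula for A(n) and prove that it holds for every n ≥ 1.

A(n) = 2n/(7(n + 7))

We claim A(n) = 2n/(7(n + 7)) for all n ≥ 1.
Base case (n = 1): A(1) = 1/28, and the closed form gives 1/28. They agree.
Inductive step: assume the claim holds for n = p, so A(p) = 2p/(7(p + 7)).
Then A(p+1) = A(p) + (2/((p + 7)(p + 8))) = (2p/(7(p + 7))) + (2/((p + 7)(p + 8))).
Simplifying, A(p+1) = 2(p + 1)/(7(p + 8)) = 2(p+1)/(7((p+1) + 7)),
which is the closed form with n = p+1.
This completes the induction.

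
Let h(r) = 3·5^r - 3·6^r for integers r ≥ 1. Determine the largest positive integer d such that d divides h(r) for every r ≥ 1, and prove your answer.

Computing the first values: h(1) = -3 and h(2) = -33; gcd(-3, -33) = 3, so d ≤ 3.
We prove 3 | 3·5^r - 3·6^r for all r ≥ 1 by induction on r.
Base case (r = 1): h(1) = -3 = 3·(-1), so 3 | h(1).
For the inductive step, assume it holds for an arbitrary k ≥ 1, i.e. 3 | h(k). Then
h(k+1) − 6·h(k) = (3·5^(k+1) - 3·6^(k+1)) − 6·(3·5^k - 3·6^k) = (3)·5^k·(5 − 6) = (-3)·5^k. Since 3 | h(k) by the inductive hypothesis, 3 | 6·h(k); and 3 | -3 since -3 = 3·-1. Therefore 3 | h(k+1).
By induction, the statement is established for all r ≥ 1.
Therefore the largest such d is 3.

d = 3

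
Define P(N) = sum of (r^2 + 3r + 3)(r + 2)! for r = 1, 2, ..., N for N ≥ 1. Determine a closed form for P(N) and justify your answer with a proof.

We claim P(N) = (N + 1)(N + 3)! - 6 for all N ≥ 1.
For the base case N = 1: P(1) = 42, and the closed form gives 42. They agree.
Suppose the result is true for N = r, so P(r) = (r + 1)(r + 3)! - 6.
Then P(r+1) = P(r) + ((r^2 + 5r + 7)(r + 3)!) = ((r + 1)(r + 3)! - 6) + ((r^2 + 5r + 7)(r + 3)!).
Simplifying, P(r+1) = ((r+1) + 1)((r+1) + 3)! - 6,
which is the closed form with N = r+1.
Hence, by induction on N, the claim holds for every N ≥ 1.

P(N) = (N + 1)(N + 3)! - 6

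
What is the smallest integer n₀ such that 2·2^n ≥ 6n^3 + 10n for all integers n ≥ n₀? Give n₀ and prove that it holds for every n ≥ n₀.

n₀ = 13

At n = 12: 8192 < 10488, so the inequality fails and n₀ ≥ 13. We prove 2·2^n ≥ 6n^3 + 10n for all n ≥ 13.
When n = 13: 2·2^n = 16384 and 6n^3 + 10n = 13312, so 16384 ≥ 13312.
For the inductive step, assume it holds for an arbitrary j ≥ 13, so 2·2^j ≥ 6j^3 + 10j.
Then 2·2^(j + 1) = 2·(2·2^j) ≥ 2·(6j^3 + 10j).
Also, for j ≥ 13 we have 2·(6j^3 + 10j) ≥ 6(j+1)^3 + 10(j+1), since 2·(6j^3 + 10j) − (6(j+1)^3 + 10(j+1)) = 6j^3 - 18j^2 - 8j - 16, which is nonnegative for all j ≥ 13.
Combining, 2·2^(j + 1) ≥ 6(j+1)^3 + 10(j+1).
By the principle of mathematical induction, the result holds for all n ≥ 13.
Hence the smallest such n₀ is 13.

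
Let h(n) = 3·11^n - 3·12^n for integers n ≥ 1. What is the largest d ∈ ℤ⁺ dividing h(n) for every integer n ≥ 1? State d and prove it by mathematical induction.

d = 3

Computing the first values: h(1) = -3 and h(2) = -69; gcd(-3, -69) = 3, so d ≤ 3.
We prove 3 | 3·11^n - 3·12^n for all n ≥ 1 by induction on n.
Base step (n = 1): h(1) = -3 = 3·(-1), so 3 | h(1).
For the inductive step, assume it holds for an arbitrary p ≥ 1, i.e. 3 | h(p). Then
h(p+1) − 12·h(p) = (3·11^(p+1) - 3·12^(p+1)) − 12·(3·11^p - 3·12^p) = (3)·11^p·(11 − 12) = (-3)·11^p. Since 3 | h(p) by the inductive hypothesis, 3 | 12·h(p); and 3 | -3 since -3 = 3·-1. Therefore 3 | h(p+1).
This completes the induction.
Therefore the largest such d is 3.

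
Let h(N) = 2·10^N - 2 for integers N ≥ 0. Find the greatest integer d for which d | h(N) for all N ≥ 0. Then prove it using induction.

Computing the first values: h(0) = 0 and h(1) = 18; gcd(0, 18) = 18, so d ≤ 18.
We prove 18 | 2·10^N - 2 for all N ≥ 0 by induction on N.
For the base case N = 0: h(0) = 0 = 18·(0), so 18 | h(0).
Suppose the result is true for N = j, i.e. 18 | h(j). Then
h(j+1) = 2·10^(j+1) - 2 = 10·(2·10^j - 2) + 18 = 10·h(j) + 18. The first term is divisible by 18 by the inductive hypothesis, and 18 is divisible by 18. Hence 18 | h(j+1).
By induction, the statement is established for all N ≥ 0.
Therefore the largest such d is 18.

d = 18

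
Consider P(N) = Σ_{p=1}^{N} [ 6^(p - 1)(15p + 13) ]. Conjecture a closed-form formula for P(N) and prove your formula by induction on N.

P(N) = 6^N(3N + 2) - 2

We claim P(N) = 6^N(3N + 2) - 2 for all N ≥ 1.
Base case (N = 1): P(1) = 28, and the closed form gives 28. They agree.
For the inductive step, assume it holds for an arbitrary p ≥ 1, so P(p) = 6^p(3p + 2) - 2.
Then P(p+1) = P(p) + (6^p(15p + 28)) = (6^p(3p + 2) - 2) + (6^p(15p + 28)).
Simplifying, P(p+1) = 18·6^p·p + 30·6^p - 2 = 6^(p+1)(3(p+1) + 2) - 2,
which is the closed form with N = p+1.
By induction, the statement is established for all N ≥ 1.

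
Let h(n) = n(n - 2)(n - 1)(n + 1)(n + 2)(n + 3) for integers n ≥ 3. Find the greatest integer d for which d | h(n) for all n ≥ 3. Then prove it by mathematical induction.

Computing the first values: h(3) = 720 and h(4) = 5040; gcd(720, 5040) = 720, so d ≤ 720.
We prove 720 | n(n - 2)(n - 1)(n + 1)(n + 2)(n + 3) for all n ≥ 3 by induction on n.
Base step (n = 3): h(3) = 720 = 720·(1), so 720 | h(3).
Suppose the result is true for n = j, i.e. 720 | h(j). Then
h(j+1) − h(j) = (j-1)·j·(j+1)·(j+2)·(j+3)·(j+4) − (j-2)·(j-1)·j·(j+1)·(j+2)·(j+3) = (j-1)·j·(j+1)·(j+2)·(j+3)·[(j+4) − (j-2)] = 6·(j-1)·j·(j+1)·(j+2)·(j+3). The product of 5 consecutive integers is divisible by (5)! = 120, so h(j+1) − h(j) is divisible by 6·120 = 720. By the inductive hypothesis 720 | h(j), hence 720 | h(j+1).
By induction, the statement is established for all n ≥ 3.
Therefore the largest such d is 720.

d = 720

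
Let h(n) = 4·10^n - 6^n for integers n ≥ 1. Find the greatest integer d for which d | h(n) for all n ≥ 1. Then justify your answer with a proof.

Computing the first values: h(1) = 34 and h(2) = 364; gcd(34, 364) = 2, so d ≤ 2.
We prove 2 | 4·10^n - 6^n for all n ≥ 1 by induction on n.
For the base case n = 1: h(1) = 34 = 2·(17), so 2 | h(1).
Inductive step: suppose the statement holds for some i ≥ 1, i.e. 2 | h(i). Then
h(i+1) − 10·h(i) = (4·10^(i+1) - 6^(i+1)) − 10·(4·10^i - 6^i) = (-1)·6^i·(6 − 10) = (4)·6^i. Since 2 | h(i) by the inductive hypothesis, 2 | 10·h(i); and 2 | 4 since 4 = 2·2. Therefore 2 | h(i+1).
This completes the induction.
Therefore the largest such d is 2.

d = 2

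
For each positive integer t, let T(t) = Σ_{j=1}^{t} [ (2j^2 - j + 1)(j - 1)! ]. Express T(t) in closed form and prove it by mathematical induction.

We claim T(t) = (2t + 1)t! - 1 for all t ≥ 1.
For the base case t = 1: T(1) = 2, and the closed form gives 2. They agree.
Suppose the result is true for t = j, so T(j) = (2j + 1)j! - 1.
Then T(j+1) = T(j) + ((2j^2 + 3j + 2)j!) = ((2j + 1)j! - 1) + ((2j^2 + 3j + 2)j!).
Simplifying, T(j+1) = (2(j+1) + 1)(j+1)! - 1,
which is the closed form with t = j+1.
This completes the induction.

T(t) = (2t + 1)t! - 1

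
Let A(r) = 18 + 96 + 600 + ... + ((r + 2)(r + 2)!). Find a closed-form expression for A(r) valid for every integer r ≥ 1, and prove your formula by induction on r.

A(r) = (r + 3)! - 6

We claim A(r) = (r + 3)! - 6 for all r ≥ 1.
Base case (r = 1): A(1) = 18, and the closed form gives 18. They agree.
Inductive step: suppose the statement holds for some i ≥ 1, so A(i) = (i + 3)! - 6.
Then A(i+1) = A(i) + ((i + 3)(i + 3)!) = ((i + 3)! - 6) + ((i + 3)(i + 3)!).
Simplifying, A(i+1) = ((i+1) + 3)! - 6,
which is the closed form with r = i+1.
Hence, by induction on r, the claim holds for every r ≥ 1.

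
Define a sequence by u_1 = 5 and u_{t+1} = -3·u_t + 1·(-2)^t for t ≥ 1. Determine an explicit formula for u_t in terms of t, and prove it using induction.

u_t = (-2)^t + 7(-3)^(t - 1)

Computing the first terms: u_1 = 5, u_2 = -17, u_3 = 55. This suggests u_t = (-2)^t + 7(-3)^(t - 1).
Base case (t = 1): the formula gives 5 = 5 = u_1.
Inductive step: suppose the statement holds for some r ≥ 1, so u_r = (-2)^r + 7(-3)^(r - 1).
Then u_{r+1} = -3·u_r + 1·(-2)^r = -3·((-2)^r + 7(-3)^(r - 1)) + 1·(-2)^r = (-2)^(r + 1) + 7(-3)^r = (-2)^(r+1) + 7(-3)^((r+1) - 1),
which is the claimed formula at t = r+1.
Hence, by induction on t, the claim holds for every t ≥ 1.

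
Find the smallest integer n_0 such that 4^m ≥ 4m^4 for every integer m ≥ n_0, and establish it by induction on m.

At m = 6: 4096 < 5184, so the inequality fails and n_0 ≥ 7. We prove 4^m ≥ 4m^4 for all m ≥ 7.
Base step (m = 7): 4^m = 16384 and 4m^4 = 9604, so 16384 ≥ 9604.
Inductive step: assume the claim holds for m = j, so 4^j ≥ 4j^4.
Then 4^(j + 1) = 4·(4^j) ≥ 4·(4j^4).
Also, for j ≥ 7 we have 4·(4j^4) ≥ 4(j+1)^4, since 4 ≥ (1 + 1/j)^4 for all j ≥ 7.
Combining, 4^(j + 1) ≥ 4(j+1)^4.
This completes the induction.
Hence the smallest such n_0 is 7.

n_0 = 7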